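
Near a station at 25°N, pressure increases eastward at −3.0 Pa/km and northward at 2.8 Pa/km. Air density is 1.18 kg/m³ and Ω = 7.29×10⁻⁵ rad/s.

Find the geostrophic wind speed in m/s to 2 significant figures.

56 m/s

Coriolis parameter at 25°N:
f = 2Ω sin φ = 2 × 7.29×10⁻⁵ × sin 25° = 6.16×10⁻⁵ s⁻¹
Component geostrophic relations (x east, y north):
u_g = −(1/(fρ)) ∂P/∂y,  v_g = (1/(fρ)) ∂P/∂x
u_g = −(2.8×10⁻³)/(6.16×10⁻⁵ × 1.18) = −38.5 m/s;  v_g = (−3.0×10⁻³)/(6.16×10⁻⁵ × 1.18) = −41.3 m/s
|V_g| = √(u_g² + v_g²) = 56.4 m/s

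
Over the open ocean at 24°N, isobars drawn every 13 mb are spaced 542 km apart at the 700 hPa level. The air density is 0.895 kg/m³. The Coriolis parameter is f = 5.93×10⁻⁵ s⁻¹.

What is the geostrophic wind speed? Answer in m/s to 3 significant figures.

Pressure gradient: |∂P/∂n| = 1300 Pa / 542000 m = 2.40×10⁻³ Pa/m
Geostrophic balance (pressure-gradient force = Coriolis force):
V_g = (1/(fρ)) |∂P/∂n| = 2.40×10⁻³ / (5.93×10⁻⁵ × 0.895) = 45.2 m/s

45.2 m/s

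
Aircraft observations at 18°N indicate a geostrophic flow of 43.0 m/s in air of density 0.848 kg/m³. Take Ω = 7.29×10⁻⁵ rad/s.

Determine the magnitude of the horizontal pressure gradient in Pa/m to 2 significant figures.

Coriolis parameter at 18°N:
f = 2Ω sin φ = 2 × 7.29×10⁻⁵ × sin 18° = 4.51×10⁻⁵ s⁻¹
Geostrophic balance rearranged: |∂P/∂n| = f ρ V_g
|∂P/∂n| = 4.51×10⁻⁵ × 0.848 × 43.0 = 1.64×10⁻³ Pa/m

1.6×10⁻³ Pa/m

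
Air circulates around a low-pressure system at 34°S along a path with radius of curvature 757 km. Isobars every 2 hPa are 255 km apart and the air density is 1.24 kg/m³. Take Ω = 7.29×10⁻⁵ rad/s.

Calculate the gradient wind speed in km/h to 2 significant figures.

25 km/h

Coriolis parameter at 34°S:
f = 2Ω sin φ = 2 × 7.29×10⁻⁵ × sin 34° = 8.15×10⁻⁵ s⁻¹
Pressure gradient: |∂P/∂n| = 200 Pa / 255000 m = 7.84×10⁻⁴ Pa/m
Geostrophic speed: V_g = |∂P/∂n|/(fρ) = 7.84×10⁻⁴/(8.15×10⁻⁵ × 1.24) = 7.76 m/s
Around a low, centrifugal force acts outward with Coriolis, so pressure-gradient force balances both:
(1/ρ)|∂P/∂n| = fV + V²/R  →  V² + fR·V − fR·V_g = 0
With fR = 8.15×10⁻⁵ × 757×10³ m = 61.7 m/s:
V = [−fR + √((fR)² + 4 fR V_g)]/2 = [−61.7 + √(61.7² + 4×61.7×7.76)]/2 = 6.97 m/s
Subgeostrophic (V < V_g = 7.76 m/s), as expected around a low.
Converting: 6.97 m/s × 3.6 = 25 km/h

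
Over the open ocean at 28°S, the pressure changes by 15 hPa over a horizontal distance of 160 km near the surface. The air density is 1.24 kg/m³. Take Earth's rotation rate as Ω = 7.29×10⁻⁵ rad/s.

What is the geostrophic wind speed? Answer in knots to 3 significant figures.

215 knots

Coriolis parameter at 28°S:
f = 2Ω sin φ = 2 × 7.29×10⁻⁵ × sin 28° = 6.84×10⁻⁵ s⁻¹
Pressure gradient: |∂P/∂n| = 1500 Pa / 160000 m = 9.38×10⁻³ Pa/m
Geostrophic balance (pressure-gradient force = Coriolis force):
V_g = (1/(fρ)) |∂P/∂n| = 9.38×10⁻³ / (6.84×10⁻⁵ × 1.24) = 110 m/s
Converting: 110 m/s × 1.944 = 215 knots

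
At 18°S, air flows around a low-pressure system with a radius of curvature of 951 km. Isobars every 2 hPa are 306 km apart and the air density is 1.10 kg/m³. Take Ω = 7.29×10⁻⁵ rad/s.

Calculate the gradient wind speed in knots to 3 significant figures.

20.6 knots

Coriolis parameter at 18°S:
f = 2Ω sin φ = 2 × 7.29×10⁻⁵ × sin 18° = 4.51×10⁻⁵ s⁻¹
Pressure gradient: |∂P/∂n| = 200 Pa / 306000 m = 6.54×10⁻⁴ Pa/m
Geostrophic speed: V_g = |∂P/∂n|/(fρ) = 6.54×10⁻⁴/(4.51×10⁻⁵ × 1.10) = 13.2 m/s
Around a low, centrifugal force acts outward with Coriolis, so pressure-gradient force balances both:
(1/ρ)|∂P/∂n| = fV + V²/R  →  V² + fR·V − fR·V_g = 0
With fR = 4.51×10⁻⁵ × 951×10³ m = 42.8 m/s:
V = [−fR + √((fR)² + 4 fR V_g)]/2 = [−42.8 + √(42.8² + 4×42.8×13.2)]/2 = 10.6 m/s
Subgeostrophic (V < V_g = 13.2 m/s), as expected around a low.
Converting: 10.6 m/s × 1.944 = 20.6 knots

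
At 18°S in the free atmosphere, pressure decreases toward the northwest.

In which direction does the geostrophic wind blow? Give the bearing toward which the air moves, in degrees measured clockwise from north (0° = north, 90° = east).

The pressure-gradient force points toward the northwest (bearing 315°).
Geostrophic balance: in the Southern Hemisphere the Coriolis force deflects motion to the left, so the geostrophic wind blows 90° to the left of the pressure-gradient force (low pressure on the right).
Rotating 315° by 90° counterclockwise gives 225° — the wind blows toward the southwest.

225°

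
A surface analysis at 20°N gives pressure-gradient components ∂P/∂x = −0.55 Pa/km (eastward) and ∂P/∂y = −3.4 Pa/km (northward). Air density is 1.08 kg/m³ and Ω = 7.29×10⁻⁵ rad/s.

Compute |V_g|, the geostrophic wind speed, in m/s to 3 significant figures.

Coriolis parameter at 20°N:
f = 2Ω sin φ = 2 × 7.29×10⁻⁵ × sin 20° = 4.99×10⁻⁵ s⁻¹
Component geostrophic relations (x east, y north):
u_g = −(1/(fρ)) ∂P/∂y,  v_g = (1/(fρ)) ∂P/∂x
u_g = −(−3.4×10⁻³)/(4.99×10⁻⁵ × 1.08) = 63.1 m/s;  v_g = (−0.55×10⁻³)/(4.99×10⁻⁵ × 1.08) = −10.2 m/s
|V_g| = √(u_g² + v_g²) = 64.0 m/s

64.0 m/s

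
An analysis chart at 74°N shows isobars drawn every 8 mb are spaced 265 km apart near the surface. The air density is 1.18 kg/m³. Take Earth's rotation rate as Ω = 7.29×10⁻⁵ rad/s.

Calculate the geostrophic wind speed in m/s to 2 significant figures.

Coriolis parameter at 74°N:
f = 2Ω sin φ = 2 × 7.29×10⁻⁵ × sin 74° = 1.40×10⁻⁴ s⁻¹
Pressure gradient: |∂P/∂n| = 800 Pa / 265000 m = 3.02×10⁻³ Pa/m
Geostrophic balance (pressure-gradient force = Coriolis force):
V_g = (1/(fρ)) |∂P/∂n| = 3.02×10⁻³ / (1.40×10⁻⁴ × 1.18) = 18.3 m/s

18 m/s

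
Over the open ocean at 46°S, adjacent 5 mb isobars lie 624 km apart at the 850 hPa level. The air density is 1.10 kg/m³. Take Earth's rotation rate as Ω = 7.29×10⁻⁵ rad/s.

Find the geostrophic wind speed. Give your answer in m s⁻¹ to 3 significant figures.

6.95 m s⁻¹

Coriolis parameter at 46°S:
f = 2Ω sin φ = 2 × 7.29×10⁻⁵ × sin 46° = 1.05×10⁻⁴ s⁻¹
Pressure gradient: |∂P/∂n| = 500 Pa / 624000 m = 8.01×10⁻⁴ Pa/m
Geostrophic balance (pressure-gradient force = Coriolis force):
V_g = (1/(fρ)) |∂P/∂n| = 8.01×10⁻⁴ / (1.05×10⁻⁴ × 1.10) = 6.95 m/s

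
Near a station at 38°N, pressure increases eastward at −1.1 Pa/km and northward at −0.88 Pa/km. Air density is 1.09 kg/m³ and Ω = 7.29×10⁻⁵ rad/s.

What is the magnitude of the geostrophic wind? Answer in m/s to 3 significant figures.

14.4 m/s

Coriolis parameter at 38°N:
f = 2Ω sin φ = 2 × 7.29×10⁻⁵ × sin 38° = 8.98×10⁻⁵ s⁻¹
Component geostrophic relations (x east, y north):
u_g = −(1/(fρ)) ∂P/∂y,  v_g = (1/(fρ)) ∂P/∂x
u_g = −(−0.88×10⁻³)/(8.98×10⁻⁵ × 1.09) = 8.99 m/s;  v_g = (−1.1×10⁻³)/(8.98×10⁻⁵ × 1.09) = −11.2 m/s
|V_g| = √(u_g² + v_g²) = 14.4 m/s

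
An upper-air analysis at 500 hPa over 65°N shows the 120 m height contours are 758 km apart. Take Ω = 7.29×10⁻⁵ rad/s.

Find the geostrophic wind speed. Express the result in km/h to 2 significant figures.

Coriolis parameter at 65°N:
f = 2Ω sin φ = 2 × 7.29×10⁻⁵ × sin 65° = 1.32×10⁻⁴ s⁻¹
Height gradient: |∂Z/∂n| = 120 m / 758000 m = 1.58×10⁻⁴
On a pressure surface, geostrophic balance gives V_g = (g/f)|∂Z/∂n|:
V_g = 9.81 × 1.58×10⁻⁴ / 1.32×10⁻⁴ = 11.8 m/s
Converting: 11.8 m/s × 3.6 = 42 km/h

42 km/h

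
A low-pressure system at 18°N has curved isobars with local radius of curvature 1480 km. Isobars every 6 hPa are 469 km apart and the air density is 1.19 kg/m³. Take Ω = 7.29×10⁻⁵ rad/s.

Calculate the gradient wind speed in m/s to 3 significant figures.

18.6 m/s

Coriolis parameter at 18°N:
f = 2Ω sin φ = 2 × 7.29×10⁻⁵ × sin 18° = 4.51×10⁻⁵ s⁻¹
Pressure gradient: |∂P/∂n| = 600 Pa / 469000 m = 1.28×10⁻³ Pa/m
Geostrophic speed: V_g = |∂P/∂n|/(fρ) = 1.28×10⁻³/(4.51×10⁻⁵ × 1.19) = 23.9 m/s
Around a low, centrifugal force acts outward with Coriolis, so pressure-gradient force balances both:
(1/ρ)|∂P/∂n| = fV + V²/R  →  V² + fR·V − fR·V_g = 0
With fR = 4.51×10⁻⁵ × 1480×10³ m = 66.7 m/s:
V = [−fR + √((fR)² + 4 fR V_g)]/2 = [−66.7 + √(66.7² + 4×66.7×23.9)]/2 = 18.6 m/s
Subgeostrophic (V < V_g = 23.9 m/s), as expected around a low.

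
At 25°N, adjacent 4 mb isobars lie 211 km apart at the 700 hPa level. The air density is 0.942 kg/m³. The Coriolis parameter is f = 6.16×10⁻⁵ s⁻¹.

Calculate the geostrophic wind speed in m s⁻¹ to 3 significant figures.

32.7 m s⁻¹

Pressure gradient: |∂P/∂n| = 400 Pa / 211000 m = 1.90×10⁻³ Pa/m
Geostrophic balance (pressure-gradient force = Coriolis force):
V_g = (1/(fρ)) |∂P/∂n| = 1.90×10⁻³ / (6.16×10⁻⁵ × 0.942) = 32.7 m/s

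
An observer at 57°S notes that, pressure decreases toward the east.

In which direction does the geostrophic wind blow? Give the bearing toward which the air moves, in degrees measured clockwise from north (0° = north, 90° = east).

000°

The pressure-gradient force points toward the east (bearing 090°).
Geostrophic balance: in the Southern Hemisphere the Coriolis force deflects motion to the left, so the geostrophic wind blows 90° to the left of the pressure-gradient force (low pressure on the right).
Rotating 090° by 90° counterclockwise gives 000° — the wind blows toward the north.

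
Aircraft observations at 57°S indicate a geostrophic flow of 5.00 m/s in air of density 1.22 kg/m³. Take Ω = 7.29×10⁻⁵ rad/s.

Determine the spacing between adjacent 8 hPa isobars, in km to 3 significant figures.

Coriolis parameter at 57°S:
f = 2Ω sin φ = 2 × 7.29×10⁻⁵ × sin 57° = 1.22×10⁻⁴ s⁻¹
Geostrophic balance rearranged: |∂P/∂n| = f ρ V_g
|∂P/∂n| = 1.22×10⁻⁴ × 1.22 × 5.00 = 7.46×10⁻⁴ Pa/m
Isobar spacing: Δn = ΔP/|∂P/∂n| = 800 Pa / 7.46×10⁻⁴ Pa/m = 1072534 m ≈ 1070 km

1070 km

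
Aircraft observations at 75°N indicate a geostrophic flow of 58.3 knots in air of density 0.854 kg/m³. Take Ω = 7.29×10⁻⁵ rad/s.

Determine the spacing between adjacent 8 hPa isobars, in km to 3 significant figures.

Coriolis parameter at 75°N:
f = 2Ω sin φ = 2 × 7.29×10⁻⁵ × sin 75° = 1.41×10⁻⁴ s⁻¹
Wind speed in SI: 58.3 knots = 30.0 m/s
Geostrophic balance rearranged: |∂P/∂n| = f ρ V_g
|∂P/∂n| = 1.41×10⁻⁴ × 0.854 × 30.0 = 3.61×10⁻³ Pa/m
Isobar spacing: Δn = ΔP/|∂P/∂n| = 800 Pa / 3.61×10⁻³ Pa/m = 221781 m ≈ 222 km

222 km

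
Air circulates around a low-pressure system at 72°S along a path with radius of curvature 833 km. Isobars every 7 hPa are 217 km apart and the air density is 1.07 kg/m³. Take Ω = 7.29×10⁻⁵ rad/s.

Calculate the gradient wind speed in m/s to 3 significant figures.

Coriolis parameter at 72°S:
f = 2Ω sin φ = 2 × 7.29×10⁻⁵ × sin 72° = 1.39×10⁻⁴ s⁻¹
Pressure gradient: |∂P/∂n| = 700 Pa / 217000 m = 3.23×10⁻³ Pa/m
Geostrophic speed: V_g = |∂P/∂n|/(fρ) = 3.23×10⁻³/(1.39×10⁻⁴ × 1.07) = 21.7 m/s
Around a low, centrifugal force acts outward with Coriolis, so pressure-gradient force balances both:
(1/ρ)|∂P/∂n| = fV + V²/R  →  V² + fR·V − fR·V_g = 0
With fR = 1.39×10⁻⁴ × 833×10³ m = 116 m/s:
V = [−fR + √((fR)² + 4 fR V_g)]/2 = [−116 + √(116² + 4×116×21.7)]/2 = 18.7 m/s
Subgeostrophic (V < V_g = 21.7 m/s), as expected around a low.

18.7 m/s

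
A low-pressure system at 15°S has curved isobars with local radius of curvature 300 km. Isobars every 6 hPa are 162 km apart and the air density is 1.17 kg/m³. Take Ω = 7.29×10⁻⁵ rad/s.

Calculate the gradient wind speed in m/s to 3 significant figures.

Coriolis parameter at 15°S:
f = 2Ω sin φ = 2 × 7.29×10⁻⁵ × sin 15° = 3.77×10⁻⁵ s⁻¹
Pressure gradient: |∂P/∂n| = 600 Pa / 162000 m = 3.70×10⁻³ Pa/m
Geostrophic speed: V_g = |∂P/∂n|/(fρ) = 3.70×10⁻³/(3.77×10⁻⁵ × 1.17) = 83.9 m/s
Around a low, centrifugal force acts outward with Coriolis, so pressure-gradient force balances both:
(1/ρ)|∂P/∂n| = fV + V²/R  →  V² + fR·V − fR·V_g = 0
With fR = 3.77×10⁻⁵ × 300×10³ m = 11.3 m/s:
V = [−fR + √((fR)² + 4 fR V_g)]/2 = [−11.3 + √(11.3² + 4×11.3×83.9)]/2 = 25.7 m/s
Subgeostrophic (V < V_g = 83.9 m/s), as expected around a low.

25.7 m/s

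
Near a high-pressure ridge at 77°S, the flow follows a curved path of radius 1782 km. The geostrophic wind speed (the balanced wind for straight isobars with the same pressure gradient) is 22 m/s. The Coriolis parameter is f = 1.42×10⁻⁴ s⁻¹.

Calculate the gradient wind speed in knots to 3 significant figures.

Around a high, pressure-gradient force acts outward with centrifugal, so Coriolis balances both:
fV = (1/ρ)|∂P/∂n| + V²/R  →  V² − fR·V + fR·V_g = 0
With fR = 1.42×10⁻⁴ × 1782×10³ m = 253 m/s:
V = [fR − √((fR)² − 4 fR V_g)]/2 = [253 − √(253² − 4×253×22)]/2 = 24.3 m/s
Supergeostrophic (V > V_g = 22 m/s), as expected around a high.
Converting: 24.3 m/s × 1.944 = 47.3 knots

47.3 knots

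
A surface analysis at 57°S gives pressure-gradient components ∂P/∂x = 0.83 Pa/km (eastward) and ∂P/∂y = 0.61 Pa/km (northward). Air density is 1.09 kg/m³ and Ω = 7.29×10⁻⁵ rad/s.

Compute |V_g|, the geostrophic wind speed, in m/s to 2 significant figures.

Coriolis parameter at 57°S:
f = 2Ω sin φ = 2 × 7.29×10⁻⁵ × sin 57° = 1.22×10⁻⁴ s⁻¹
In the Southern Hemisphere f is negative: f = −1.22×10⁻⁴ s⁻¹.
Component geostrophic relations (x east, y north):
u_g = −(1/(fρ)) ∂P/∂y,  v_g = (1/(fρ)) ∂P/∂x
u_g = −(0.61×10⁻³)/(−1.22×10⁻⁴ × 1.09) = 4.58 m/s;  v_g = (0.83×10⁻³)/(−1.22×10⁻⁴ × 1.09) = −6.23 m/s
|V_g| = √(u_g² + v_g²) = 7.73 m/s

7.7 m/s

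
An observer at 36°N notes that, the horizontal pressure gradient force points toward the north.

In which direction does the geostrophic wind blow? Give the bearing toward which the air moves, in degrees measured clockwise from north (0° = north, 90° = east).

The pressure-gradient force points toward the north (bearing 000°).
Geostrophic balance: in the Northern Hemisphere the Coriolis force deflects motion to the right, so the geostrophic wind blows 90° to the right of the pressure-gradient force (low pressure on the left).
Rotating 000° by 90° clockwise gives 090° — the wind blows toward the east.

090°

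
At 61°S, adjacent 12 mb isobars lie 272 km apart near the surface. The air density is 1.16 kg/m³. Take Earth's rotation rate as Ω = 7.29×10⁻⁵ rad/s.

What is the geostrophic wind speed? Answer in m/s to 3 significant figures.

29.8 m/s

Coriolis parameter at 61°S:
f = 2Ω sin φ = 2 × 7.29×10⁻⁵ × sin 61° = 1.28×10⁻⁴ s⁻¹
Pressure gradient: |∂P/∂n| = 1200 Pa / 272000 m = 4.41×10⁻³ Pa/m
Geostrophic balance (pressure-gradient force = Coriolis force):
V_g = (1/(fρ)) |∂P/∂n| = 4.41×10⁻³ / (1.28×10⁻⁴ × 1.16) = 29.8 m/s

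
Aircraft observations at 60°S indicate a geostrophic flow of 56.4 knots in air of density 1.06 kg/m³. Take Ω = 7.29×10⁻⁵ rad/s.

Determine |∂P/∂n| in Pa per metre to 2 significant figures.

Coriolis parameter at 60°S:
f = 2Ω sin φ = 2 × 7.29×10⁻⁵ × sin 60° = 1.26×10⁻⁴ s⁻¹
Wind speed in SI: 56.4 knots = 29.0 m/s
Geostrophic balance rearranged: |∂P/∂n| = f ρ V_g
|∂P/∂n| = 1.26×10⁻⁴ × 1.06 × 29.0 = 3.88×10⁻³ Pa/m

3.9×10⁻³ Pa/m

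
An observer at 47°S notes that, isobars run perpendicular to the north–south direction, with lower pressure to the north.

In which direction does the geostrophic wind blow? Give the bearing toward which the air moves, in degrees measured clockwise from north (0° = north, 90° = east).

270°

The pressure-gradient force points toward the north (bearing 000°).
Geostrophic balance: in the Southern Hemisphere the Coriolis force deflects motion to the left, so the geostrophic wind blows 90° to the left of the pressure-gradient force (low pressure on the right).
Rotating 000° by 90° counterclockwise gives 270° — the wind blows toward the west.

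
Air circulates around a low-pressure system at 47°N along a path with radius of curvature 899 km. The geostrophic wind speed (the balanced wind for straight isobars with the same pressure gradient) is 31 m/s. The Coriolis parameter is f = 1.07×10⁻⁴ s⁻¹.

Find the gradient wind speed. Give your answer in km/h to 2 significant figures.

Around a low, centrifugal force acts outward with Coriolis, so pressure-gradient force balances both:
(1/ρ)|∂P/∂n| = fV + V²/R  →  V² + fR·V − fR·V_g = 0
With fR = 1.07×10⁻⁴ × 899×10³ m = 96.2 m/s:
V = [−fR + √((fR)² + 4 fR V_g)]/2 = [−96.2 + √(96.2² + 4×96.2×31)]/2 = 24.7 m/s
Subgeostrophic (V < V_g = 31 m/s), as expected around a low.
Converting: 24.7 m/s × 3.6 = 89 km/h

89 km/h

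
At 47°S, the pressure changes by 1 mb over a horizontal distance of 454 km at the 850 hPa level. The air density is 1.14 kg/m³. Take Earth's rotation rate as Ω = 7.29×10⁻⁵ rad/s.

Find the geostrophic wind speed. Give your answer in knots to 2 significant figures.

3.5 knots

Coriolis parameter at 47°S:
f = 2Ω sin φ = 2 × 7.29×10⁻⁵ × sin 47° = 1.07×10⁻⁴ s⁻¹
Pressure gradient: |∂P/∂n| = 100 Pa / 454000 m = 2.20×10⁻⁴ Pa/m
Geostrophic balance (pressure-gradient force = Coriolis force):
V_g = (1/(fρ)) |∂P/∂n| = 2.20×10⁻⁴ / (1.07×10⁻⁴ × 1.14) = 1.81 m/s
Converting: 1.81 m/s × 1.944 = 3.5 knots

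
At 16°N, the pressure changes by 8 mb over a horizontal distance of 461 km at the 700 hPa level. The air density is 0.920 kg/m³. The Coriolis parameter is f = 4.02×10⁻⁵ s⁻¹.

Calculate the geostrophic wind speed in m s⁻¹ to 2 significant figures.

Pressure gradient: |∂P/∂n| = 800 Pa / 461000 m = 1.74×10⁻³ Pa/m
Geostrophic balance (pressure-gradient force = Coriolis force):
V_g = (1/(fρ)) |∂P/∂n| = 1.74×10⁻³ / (4.02×10⁻⁵ × 0.920) = 46.9 m/s

47 m s⁻¹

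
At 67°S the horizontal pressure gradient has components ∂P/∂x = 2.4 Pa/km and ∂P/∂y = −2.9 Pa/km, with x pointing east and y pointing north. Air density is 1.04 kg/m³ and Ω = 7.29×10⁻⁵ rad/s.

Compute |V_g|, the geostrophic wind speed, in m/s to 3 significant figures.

Coriolis parameter at 67°S:
f = 2Ω sin φ = 2 × 7.29×10⁻⁵ × sin 67° = 1.34×10⁻⁴ s⁻¹
In the Southern Hemisphere f is negative: f = −1.34×10⁻⁴ s⁻¹.
Component geostrophic relations (x east, y north):
u_g = −(1/(fρ)) ∂P/∂y,  v_g = (1/(fρ)) ∂P/∂x
u_g = −(−2.9×10⁻³)/(−1.34×10⁻⁴ × 1.04) = −20.8 m/s;  v_g = (2.4×10⁻³)/(−1.34×10⁻⁴ × 1.04) = −17.2 m/s
|V_g| = √(u_g² + v_g²) = 27.0 m/s

27.0 m/s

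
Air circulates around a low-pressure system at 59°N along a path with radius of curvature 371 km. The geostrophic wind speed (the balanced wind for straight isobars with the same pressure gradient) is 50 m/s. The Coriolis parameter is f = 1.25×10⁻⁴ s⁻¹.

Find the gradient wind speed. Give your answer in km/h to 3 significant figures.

Around a low, centrifugal force acts outward with Coriolis, so pressure-gradient force balances both:
(1/ρ)|∂P/∂n| = fV + V²/R  →  V² + fR·V − fR·V_g = 0
With fR = 1.25×10⁻⁴ × 371×10³ m = 46.4 m/s:
V = [−fR + √((fR)² + 4 fR V_g)]/2 = [−46.4 + √(46.4² + 4×46.4×50)]/2 = 30.3 m/s
Subgeostrophic (V < V_g = 50 m/s), as expected around a low.
Converting: 30.3 m/s × 3.6 = 109 km/h

109 km/h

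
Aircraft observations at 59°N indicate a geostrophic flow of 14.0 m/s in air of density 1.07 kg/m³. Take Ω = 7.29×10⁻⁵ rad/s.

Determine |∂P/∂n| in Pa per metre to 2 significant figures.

1.9×10⁻³ Pa/m

Coriolis parameter at 59°N:
f = 2Ω sin φ = 2 × 7.29×10⁻⁵ × sin 59° = 1.25×10⁻⁴ s⁻¹
Geostrophic balance rearranged: |∂P/∂n| = f ρ V_g
|∂P/∂n| = 1.25×10⁻⁴ × 1.07 × 14.0 = 1.87×10⁻³ Pa/m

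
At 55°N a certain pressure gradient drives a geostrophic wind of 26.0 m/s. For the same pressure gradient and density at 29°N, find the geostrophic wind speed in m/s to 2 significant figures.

With the same pressure gradient and density, V_g ∝ 1/f ∝ 1/sin φ.
V₂ = V₁ · sin φ₁ / sin φ₂ = 26.0 × sin 55° / sin 29°
V₂ = 26.0 × 0.8192/0.4848 = 44 m/s

44 m/s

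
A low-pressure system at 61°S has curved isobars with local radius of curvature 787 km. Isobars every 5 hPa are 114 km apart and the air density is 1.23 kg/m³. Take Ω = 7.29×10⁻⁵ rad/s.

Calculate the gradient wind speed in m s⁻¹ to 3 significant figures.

22.8 m s⁻¹

Coriolis parameter at 61°S:
f = 2Ω sin φ = 2 × 7.29×10⁻⁵ × sin 61° = 1.28×10⁻⁴ s⁻¹
Pressure gradient: |∂P/∂n| = 500 Pa / 114000 m = 4.39×10⁻³ Pa/m
Geostrophic speed: V_g = |∂P/∂n|/(fρ) = 4.39×10⁻³/(1.28×10⁻⁴ × 1.23) = 28.0 m/s
Around a low, centrifugal force acts outward with Coriolis, so pressure-gradient force balances both:
(1/ρ)|∂P/∂n| = fV + V²/R  →  V² + fR·V − fR·V_g = 0
With fR = 1.28×10⁻⁴ × 787×10³ m = 100 m/s:
V = [−fR + √((fR)² + 4 fR V_g)]/2 = [−100 + √(100² + 4×100×28)]/2 = 22.8 m/s
Subgeostrophic (V < V_g = 28 m/s), as expected around a low.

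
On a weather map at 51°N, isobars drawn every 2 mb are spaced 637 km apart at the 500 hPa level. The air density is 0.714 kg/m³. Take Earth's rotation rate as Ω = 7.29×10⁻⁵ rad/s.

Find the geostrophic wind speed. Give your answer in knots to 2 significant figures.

7.5 knots

Coriolis parameter at 51°N:
f = 2Ω sin φ = 2 × 7.29×10⁻⁵ × sin 51° = 1.13×10⁻⁴ s⁻¹
Pressure gradient: |∂P/∂n| = 200 Pa / 637000 m = 3.14×10⁻⁴ Pa/m
Geostrophic balance (pressure-gradient force = Coriolis force):
V_g = (1/(fρ)) |∂P/∂n| = 3.14×10⁻⁴ / (1.13×10⁻⁴ × 0.714) = 3.88 m/s
Converting: 3.88 m/s × 1.944 = 7.5 knots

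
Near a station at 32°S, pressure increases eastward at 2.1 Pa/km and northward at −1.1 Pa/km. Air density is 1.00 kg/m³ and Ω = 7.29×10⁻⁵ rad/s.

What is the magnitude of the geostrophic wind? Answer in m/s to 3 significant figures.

30.7 m/s

Coriolis parameter at 32°S:
f = 2Ω sin φ = 2 × 7.29×10⁻⁵ × sin 32° = 7.73×10⁻⁵ s⁻¹
In the Southern Hemisphere f is negative: f = −7.73×10⁻⁵ s⁻¹.
Component geostrophic relations (x east, y north):
u_g = −(1/(fρ)) ∂P/∂y,  v_g = (1/(fρ)) ∂P/∂x
u_g = −(−1.1×10⁻³)/(−7.73×10⁻⁵ × 1.00) = −14.2 m/s;  v_g = (2.1×10⁻³)/(−7.73×10⁻⁵ × 1.00) = −27.2 m/s
|V_g| = √(u_g² + v_g²) = 30.7 m/s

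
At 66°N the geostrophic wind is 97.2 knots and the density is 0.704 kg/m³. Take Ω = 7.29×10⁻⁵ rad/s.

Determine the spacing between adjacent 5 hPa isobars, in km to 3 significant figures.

107 km

Coriolis parameter at 66°N:
f = 2Ω sin φ = 2 × 7.29×10⁻⁵ × sin 66° = 1.33×10⁻⁴ s⁻¹
Wind speed in SI: 97.2 knots = 50.0 m/s
Geostrophic balance rearranged: |∂P/∂n| = f ρ V_g
|∂P/∂n| = 1.33×10⁻⁴ × 0.704 × 50.0 = 4.69×10⁻³ Pa/m
Isobar spacing: Δn = ΔP/|∂P/∂n| = 500 Pa / 4.69×10⁻³ Pa/m = 106636 m ≈ 107 km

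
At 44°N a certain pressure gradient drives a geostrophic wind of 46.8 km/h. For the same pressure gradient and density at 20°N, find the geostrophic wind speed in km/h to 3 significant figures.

With the same pressure gradient and density, V_g ∝ 1/f ∝ 1/sin φ.
V₂ = V₁ · sin φ₁ / sin φ₂ = 46.8 × sin 44° / sin 20°
V₂ = 46.8 × 0.6947/0.3420 = 95.1 km/h

95.1 km/h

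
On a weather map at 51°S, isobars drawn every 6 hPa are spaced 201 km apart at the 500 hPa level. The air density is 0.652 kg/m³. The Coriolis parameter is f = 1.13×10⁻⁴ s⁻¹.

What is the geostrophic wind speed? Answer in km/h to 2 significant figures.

150 km/h

Pressure gradient: |∂P/∂n| = 600 Pa / 201000 m = 2.99×10⁻³ Pa/m
Geostrophic balance (pressure-gradient force = Coriolis force):
V_g = (1/(fρ)) |∂P/∂n| = 2.99×10⁻³ / (1.13×10⁻⁴ × 0.652) = 40.5 m/s
Converting: 40.5 m/s × 3.6 = 150 km/h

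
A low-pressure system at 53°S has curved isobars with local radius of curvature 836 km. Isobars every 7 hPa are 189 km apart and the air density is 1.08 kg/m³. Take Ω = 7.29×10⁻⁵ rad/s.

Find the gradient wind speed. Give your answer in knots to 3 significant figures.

Coriolis parameter at 53°S:
f = 2Ω sin φ = 2 × 7.29×10⁻⁵ × sin 53° = 1.16×10⁻⁴ s⁻¹
Pressure gradient: |∂P/∂n| = 700 Pa / 189000 m = 3.70×10⁻³ Pa/m
Geostrophic speed: V_g = |∂P/∂n|/(fρ) = 3.70×10⁻³/(1.16×10⁻⁴ × 1.08) = 29.5 m/s
Around a low, centrifugal force acts outward with Coriolis, so pressure-gradient force balances both:
(1/ρ)|∂P/∂n| = fV + V²/R  →  V² + fR·V − fR·V_g = 0
With fR = 1.16×10⁻⁴ × 836×10³ m = 97.3 m/s:
V = [−fR + √((fR)² + 4 fR V_g)]/2 = [−97.3 + √(97.3² + 4×97.3×29.5)]/2 = 23.7 m/s
Subgeostrophic (V < V_g = 29.5 m/s), as expected around a low.
Converting: 23.7 m/s × 1.944 = 46.0 knots

46.0 knots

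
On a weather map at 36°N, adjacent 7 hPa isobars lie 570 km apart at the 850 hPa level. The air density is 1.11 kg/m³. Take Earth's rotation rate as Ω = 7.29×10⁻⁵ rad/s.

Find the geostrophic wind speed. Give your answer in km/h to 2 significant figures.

46 km/h

Coriolis parameter at 36°N:
f = 2Ω sin φ = 2 × 7.29×10⁻⁵ × sin 36° = 8.57×10⁻⁵ s⁻¹
Pressure gradient: |∂P/∂n| = 700 Pa / 570000 m = 1.23×10⁻³ Pa/m
Geostrophic balance (pressure-gradient force = Coriolis force):
V_g = (1/(fρ)) |∂P/∂n| = 1.23×10⁻³ / (8.57×10⁻⁵ × 1.11) = 12.9 m/s
Converting: 12.9 m/s × 3.6 = 46 km/h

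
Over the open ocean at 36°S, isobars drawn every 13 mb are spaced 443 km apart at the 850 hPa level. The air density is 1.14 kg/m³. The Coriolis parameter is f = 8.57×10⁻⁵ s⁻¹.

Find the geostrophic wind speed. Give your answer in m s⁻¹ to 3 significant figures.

30.0 m s⁻¹

Pressure gradient: |∂P/∂n| = 1300 Pa / 443000 m = 2.93×10⁻³ Pa/m
Geostrophic balance (pressure-gradient force = Coriolis force):
V_g = (1/(fρ)) |∂P/∂n| = 2.93×10⁻³ / (8.57×10⁻⁵ × 1.14) = 30.0 m/s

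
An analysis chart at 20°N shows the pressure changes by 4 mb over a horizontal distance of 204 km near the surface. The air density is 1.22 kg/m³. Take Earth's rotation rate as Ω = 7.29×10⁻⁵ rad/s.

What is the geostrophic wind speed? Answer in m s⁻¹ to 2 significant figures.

32 m s⁻¹

Coriolis parameter at 20°N:
f = 2Ω sin φ = 2 × 7.29×10⁻⁵ × sin 20° = 4.99×10⁻⁵ s⁻¹
Pressure gradient: |∂P/∂n| = 400 Pa / 204000 m = 1.96×10⁻³ Pa/m
Geostrophic balance (pressure-gradient force = Coriolis force):
V_g = (1/(fρ)) |∂P/∂n| = 1.96×10⁻³ / (4.99×10⁻⁵ × 1.22) = 32.2 m/s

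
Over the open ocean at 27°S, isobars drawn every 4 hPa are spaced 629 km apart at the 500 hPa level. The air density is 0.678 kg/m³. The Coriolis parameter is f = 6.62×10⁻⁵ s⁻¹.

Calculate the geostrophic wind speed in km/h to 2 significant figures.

Pressure gradient: |∂P/∂n| = 400 Pa / 629000 m = 6.36×10⁻⁴ Pa/m
Geostrophic balance (pressure-gradient force = Coriolis force):
V_g = (1/(fρ)) |∂P/∂n| = 6.36×10⁻⁴ / (6.62×10⁻⁵ × 0.678) = 14.2 m/s
Converting: 14.2 m/s × 3.6 = 51 km/h

51 km/h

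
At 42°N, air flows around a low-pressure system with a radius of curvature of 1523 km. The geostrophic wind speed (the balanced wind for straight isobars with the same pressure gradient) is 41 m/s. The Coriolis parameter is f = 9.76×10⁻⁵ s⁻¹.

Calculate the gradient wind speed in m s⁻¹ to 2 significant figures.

33 m s⁻¹

Around a low, centrifugal force acts outward with Coriolis, so pressure-gradient force balances both:
(1/ρ)|∂P/∂n| = fV + V²/R  →  V² + fR·V − fR·V_g = 0
With fR = 9.76×10⁻⁵ × 1523×10³ m = 149 m/s:
V = [−fR + √((fR)² + 4 fR V_g)]/2 = [−149 + √(149² + 4×149×41)]/2 = 33.5 m/s
Subgeostrophic (V < V_g = 41 m/s), as expected around a low.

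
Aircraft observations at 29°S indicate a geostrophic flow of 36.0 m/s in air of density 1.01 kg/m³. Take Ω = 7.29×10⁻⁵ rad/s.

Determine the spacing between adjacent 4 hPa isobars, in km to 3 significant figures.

156 km

Coriolis parameter at 29°S:
f = 2Ω sin φ = 2 × 7.29×10⁻⁵ × sin 29° = 7.07×10⁻⁵ s⁻¹
Geostrophic balance rearranged: |∂P/∂n| = f ρ V_g
|∂P/∂n| = 7.07×10⁻⁵ × 1.01 × 36.0 = 2.57×10⁻³ Pa/m
Isobar spacing: Δn = ΔP/|∂P/∂n| = 400 Pa / 2.57×10⁻³ Pa/m = 155635 m ≈ 156 km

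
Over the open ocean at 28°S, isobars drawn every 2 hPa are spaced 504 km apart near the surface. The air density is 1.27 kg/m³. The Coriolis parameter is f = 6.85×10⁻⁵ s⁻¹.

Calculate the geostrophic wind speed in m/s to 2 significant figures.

4.6 m/s

Pressure gradient: |∂P/∂n| = 200 Pa / 504000 m = 3.97×10⁻⁴ Pa/m
Geostrophic balance (pressure-gradient force = Coriolis force):
V_g = (1/(fρ)) |∂P/∂n| = 3.97×10⁻⁴ / (6.85×10⁻⁵ × 1.27) = 4.56 m/s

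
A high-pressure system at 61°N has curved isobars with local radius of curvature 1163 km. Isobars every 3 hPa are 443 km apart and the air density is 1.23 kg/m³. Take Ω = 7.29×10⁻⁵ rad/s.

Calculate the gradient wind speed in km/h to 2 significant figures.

Coriolis parameter at 61°N:
f = 2Ω sin φ = 2 × 7.29×10⁻⁵ × sin 61° = 1.28×10⁻⁴ s⁻¹
Pressure gradient: |∂P/∂n| = 300 Pa / 443000 m = 6.77×10⁻⁴ Pa/m
Geostrophic speed: V_g = |∂P/∂n|/(fρ) = 6.77×10⁻⁴/(1.28×10⁻⁴ × 1.23) = 4.32 m/s
Around a high, pressure-gradient force acts outward with centrifugal, so Coriolis balances both:
fV = (1/ρ)|∂P/∂n| + V²/R  →  V² − fR·V + fR·V_g = 0
With fR = 1.28×10⁻⁴ × 1163×10³ m = 148 m/s:
V = [fR − √((fR)² − 4 fR V_g)]/2 = [148 − √(148² − 4×148×4.32)]/2 = 4.45 m/s
Supergeostrophic (V > V_g = 4.32 m/s), as expected around a high.
Converting: 4.45 m/s × 3.6 = 16 km/h

16 km/h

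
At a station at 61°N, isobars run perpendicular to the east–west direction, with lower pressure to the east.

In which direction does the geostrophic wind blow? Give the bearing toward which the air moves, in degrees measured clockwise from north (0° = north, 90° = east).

The pressure-gradient force points toward the east (bearing 090°).
Geostrophic balance: in the Northern Hemisphere the Coriolis force deflects motion to the right, so the geostrophic wind blows 90° to the right of the pressure-gradient force (low pressure on the left).
Rotating 090° by 90° clockwise gives 180° — the wind blows toward the south.

180°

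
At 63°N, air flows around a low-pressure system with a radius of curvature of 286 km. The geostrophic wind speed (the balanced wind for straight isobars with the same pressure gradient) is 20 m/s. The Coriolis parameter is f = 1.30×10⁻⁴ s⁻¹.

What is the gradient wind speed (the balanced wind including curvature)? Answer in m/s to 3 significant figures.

Around a low, centrifugal force acts outward with Coriolis, so pressure-gradient force balances both:
(1/ρ)|∂P/∂n| = fV + V²/R  →  V² + fR·V − fR·V_g = 0
With fR = 1.30×10⁻⁴ × 286×10³ m = 37.2 m/s:
V = [−fR + √((fR)² + 4 fR V_g)]/2 = [−37.2 + √(37.2² + 4×37.2×20)]/2 = 14.4 m/s
Subgeostrophic (V < V_g = 20 m/s), as expected around a low.

14.4 m/s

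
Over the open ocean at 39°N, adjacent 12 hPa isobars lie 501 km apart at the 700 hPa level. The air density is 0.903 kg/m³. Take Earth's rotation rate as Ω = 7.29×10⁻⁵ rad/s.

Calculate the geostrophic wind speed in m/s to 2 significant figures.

29 m/s

Coriolis parameter at 39°N:
f = 2Ω sin φ = 2 × 7.29×10⁻⁵ × sin 39° = 9.18×10⁻⁵ s⁻¹
Pressure gradient: |∂P/∂n| = 1200 Pa / 501000 m = 2.40×10⁻³ Pa/m
Geostrophic balance (pressure-gradient force = Coriolis force):
V_g = (1/(fρ)) |∂P/∂n| = 2.40×10⁻³ / (9.18×10⁻⁵ × 0.903) = 28.9 m/s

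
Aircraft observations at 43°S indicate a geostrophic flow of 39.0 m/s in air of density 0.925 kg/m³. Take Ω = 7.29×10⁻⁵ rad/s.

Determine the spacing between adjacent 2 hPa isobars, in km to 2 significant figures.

Coriolis parameter at 43°S:
f = 2Ω sin φ = 2 × 7.29×10⁻⁵ × sin 43° = 9.94×10⁻⁵ s⁻¹
Geostrophic balance rearranged: |∂P/∂n| = f ρ V_g
|∂P/∂n| = 9.94×10⁻⁵ × 0.925 × 39.0 = 3.59×10⁻³ Pa/m
Isobar spacing: Δn = ΔP/|∂P/∂n| = 200 Pa / 3.59×10⁻³ Pa/m = 55755 m ≈ 56 km

56 km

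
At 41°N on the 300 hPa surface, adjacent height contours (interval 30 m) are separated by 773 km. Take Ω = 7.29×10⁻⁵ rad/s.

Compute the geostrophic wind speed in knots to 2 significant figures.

7.7 knots

Coriolis parameter at 41°N:
f = 2Ω sin φ = 2 × 7.29×10⁻⁵ × sin 41° = 9.57×10⁻⁵ s⁻¹
Height gradient: |∂Z/∂n| = 30 m / 773000 m = 3.88×10⁻⁵
On a pressure surface, geostrophic balance gives V_g = (g/f)|∂Z/∂n|:
V_g = 9.81 × 3.88×10⁻⁵ / 9.57×10⁻⁵ = 3.98 m/s
Converting: 3.98 m/s × 1.944 = 7.7 knots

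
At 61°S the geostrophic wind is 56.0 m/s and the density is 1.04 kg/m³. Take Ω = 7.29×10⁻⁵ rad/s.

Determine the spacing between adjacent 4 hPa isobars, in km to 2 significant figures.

54 km

Coriolis parameter at 61°S:
f = 2Ω sin φ = 2 × 7.29×10⁻⁵ × sin 61° = 1.28×10⁻⁴ s⁻¹
Geostrophic balance rearranged: |∂P/∂n| = f ρ V_g
|∂P/∂n| = 1.28×10⁻⁴ × 1.04 × 56.0 = 7.43×10⁻³ Pa/m
Isobar spacing: Δn = ΔP/|∂P/∂n| = 400 Pa / 7.43×10⁻³ Pa/m = 53859 m ≈ 54 km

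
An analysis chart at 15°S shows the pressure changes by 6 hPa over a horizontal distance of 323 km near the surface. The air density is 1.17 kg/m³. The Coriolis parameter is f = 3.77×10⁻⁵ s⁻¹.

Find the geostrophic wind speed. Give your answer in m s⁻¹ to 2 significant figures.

Pressure gradient: |∂P/∂n| = 600 Pa / 323000 m = 1.86×10⁻³ Pa/m
Geostrophic balance (pressure-gradient force = Coriolis force):
V_g = (1/(fρ)) |∂P/∂n| = 1.86×10⁻³ / (3.77×10⁻⁵ × 1.17) = 42.1 m/s

42 m s⁻¹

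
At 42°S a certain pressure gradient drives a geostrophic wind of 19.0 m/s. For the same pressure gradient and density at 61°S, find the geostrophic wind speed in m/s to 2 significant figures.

15 m/s

With the same pressure gradient and density, V_g ∝ 1/f ∝ 1/sin φ.
V₂ = V₁ · sin φ₁ / sin φ₂ = 19.0 × sin 42° / sin 61°
V₂ = 19.0 × 0.6691/0.8746 = 15 m/s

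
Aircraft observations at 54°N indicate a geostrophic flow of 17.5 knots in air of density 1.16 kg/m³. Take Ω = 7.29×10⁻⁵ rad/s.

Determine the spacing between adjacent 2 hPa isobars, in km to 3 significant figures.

Coriolis parameter at 54°N:
f = 2Ω sin φ = 2 × 7.29×10⁻⁵ × sin 54° = 1.18×10⁻⁴ s⁻¹
Wind speed in SI: 17.5 knots = 9.00 m/s
Geostrophic balance rearranged: |∂P/∂n| = f ρ V_g
|∂P/∂n| = 1.18×10⁻⁴ × 1.16 × 9.00 = 1.23×10⁻³ Pa/m
Isobar spacing: Δn = ΔP/|∂P/∂n| = 200 Pa / 1.23×10⁻³ Pa/m = 162361 m ≈ 162 km

162 km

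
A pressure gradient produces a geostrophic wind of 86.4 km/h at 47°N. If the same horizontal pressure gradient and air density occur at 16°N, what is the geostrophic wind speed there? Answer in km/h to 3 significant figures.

With the same pressure gradient and density, V_g ∝ 1/f ∝ 1/sin φ.
V₂ = V₁ · sin φ₁ / sin φ₂ = 86.4 × sin 47° / sin 16°
V₂ = 86.4 × 0.7314/0.2756 = 229 km/h

229 km/h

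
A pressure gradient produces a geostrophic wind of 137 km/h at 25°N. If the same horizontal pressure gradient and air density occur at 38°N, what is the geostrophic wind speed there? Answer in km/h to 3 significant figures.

With the same pressure gradient and density, V_g ∝ 1/f ∝ 1/sin φ.
V₂ = V₁ · sin φ₁ / sin φ₂ = 137 × sin 25° / sin 38°
V₂ = 137 × 0.4226/0.6157 = 94.0 km/h

94.0 km/h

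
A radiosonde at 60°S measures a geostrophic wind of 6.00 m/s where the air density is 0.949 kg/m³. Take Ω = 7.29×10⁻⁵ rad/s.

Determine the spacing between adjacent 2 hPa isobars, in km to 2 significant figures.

Coriolis parameter at 60°S:
f = 2Ω sin φ = 2 × 7.29×10⁻⁵ × sin 60° = 1.26×10⁻⁴ s⁻¹
Geostrophic balance rearranged: |∂P/∂n| = f ρ V_g
|∂P/∂n| = 1.26×10⁻⁴ × 0.949 × 6.00 = 7.19×10⁻⁴ Pa/m
Isobar spacing: Δn = ΔP/|∂P/∂n| = 200 Pa / 7.19×10⁻⁴ Pa/m = 278179 m ≈ 280 km

280 km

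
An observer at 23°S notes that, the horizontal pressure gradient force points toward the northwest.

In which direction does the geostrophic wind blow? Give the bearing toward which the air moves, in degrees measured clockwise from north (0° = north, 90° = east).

The pressure-gradient force points toward the northwest (bearing 315°).
Geostrophic balance: in the Southern Hemisphere the Coriolis force deflects motion to the left, so the geostrophic wind blows 90° to the left of the pressure-gradient force (low pressure on the right).
Rotating 315° by 90° counterclockwise gives 225° — the wind blows toward the southwest.

225°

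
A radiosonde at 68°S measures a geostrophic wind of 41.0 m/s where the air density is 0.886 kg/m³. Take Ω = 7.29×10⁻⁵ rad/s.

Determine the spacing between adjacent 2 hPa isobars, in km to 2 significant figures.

41 km

Coriolis parameter at 68°S:
f = 2Ω sin φ = 2 × 7.29×10⁻⁵ × sin 68° = 1.35×10⁻⁴ s⁻¹
Geostrophic balance rearranged: |∂P/∂n| = f ρ V_g
|∂P/∂n| = 1.35×10⁻⁴ × 0.886 × 41.0 = 4.91×10⁻³ Pa/m
Isobar spacing: Δn = ΔP/|∂P/∂n| = 200 Pa / 4.91×10⁻³ Pa/m = 40728 m ≈ 41 km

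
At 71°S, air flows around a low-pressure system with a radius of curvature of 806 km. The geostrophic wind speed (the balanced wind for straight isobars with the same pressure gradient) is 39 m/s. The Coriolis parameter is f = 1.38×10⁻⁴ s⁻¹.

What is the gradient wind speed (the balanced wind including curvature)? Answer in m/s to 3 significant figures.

30.6 m/s

Around a low, centrifugal force acts outward with Coriolis, so pressure-gradient force balances both:
(1/ρ)|∂P/∂n| = fV + V²/R  →  V² + fR·V − fR·V_g = 0
With fR = 1.38×10⁻⁴ × 806×10³ m = 111 m/s:
V = [−fR + √((fR)² + 4 fR V_g)]/2 = [−111 + √(111² + 4×111×39)]/2 = 30.6 m/s
Subgeostrophic (V < V_g = 39 m/s), as expected around a low.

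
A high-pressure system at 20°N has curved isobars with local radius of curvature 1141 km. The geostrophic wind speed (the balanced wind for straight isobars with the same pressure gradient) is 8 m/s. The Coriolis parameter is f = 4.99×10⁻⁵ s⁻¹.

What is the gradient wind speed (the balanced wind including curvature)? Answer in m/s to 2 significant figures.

Around a high, pressure-gradient force acts outward with centrifugal, so Coriolis balances both:
fV = (1/ρ)|∂P/∂n| + V²/R  →  V² − fR·V + fR·V_g = 0
With fR = 4.99×10⁻⁵ × 1141×10³ m = 56.9 m/s:
V = [fR − √((fR)² − 4 fR V_g)]/2 = [56.9 − √(56.9² − 4×56.9×8)]/2 = 9.63 m/s
Supergeostrophic (V > V_g = 8 m/s), as expected around a high.

9.6 m/s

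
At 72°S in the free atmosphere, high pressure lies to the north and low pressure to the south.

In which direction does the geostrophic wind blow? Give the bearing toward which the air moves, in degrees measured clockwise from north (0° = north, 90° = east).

The pressure-gradient force points toward the south (bearing 180°).
Geostrophic balance: in the Southern Hemisphere the Coriolis force deflects motion to the left, so the geostrophic wind blows 90° to the left of the pressure-gradient force (low pressure on the right).
Rotating 180° by 90° counterclockwise gives 090° — the wind blows toward the east.

090°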